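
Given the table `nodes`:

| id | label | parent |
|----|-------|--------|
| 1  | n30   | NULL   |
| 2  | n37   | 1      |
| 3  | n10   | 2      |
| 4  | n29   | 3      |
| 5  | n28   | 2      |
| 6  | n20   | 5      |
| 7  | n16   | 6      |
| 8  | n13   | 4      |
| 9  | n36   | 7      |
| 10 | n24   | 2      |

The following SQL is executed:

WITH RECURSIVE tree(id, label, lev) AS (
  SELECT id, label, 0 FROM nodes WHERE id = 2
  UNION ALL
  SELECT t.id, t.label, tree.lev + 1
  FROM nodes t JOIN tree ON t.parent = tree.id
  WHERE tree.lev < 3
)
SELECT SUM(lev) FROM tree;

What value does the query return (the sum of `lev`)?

Base: id=2 (n37) at lev 0.
Iteration 1: rows with parent in {2} -> n10 (id 3, lev 1), n28 (id 5, lev 1), n24 (id 10, lev 1).
Iteration 2: rows with parent in {3,5,10} -> n29 (id 4, lev 2), n20 (id 6, lev 2).
Iteration 3: rows with parent in {4,6} -> n16 (id 7, lev 3), n13 (id 8, lev 3).
Iteration 4: lev < 3 fails for all current rows; recursion stops.
SUM(lev) = 0 + 1 + 1 + 1 + 2 + 2 + 3 + 3 = 13.

13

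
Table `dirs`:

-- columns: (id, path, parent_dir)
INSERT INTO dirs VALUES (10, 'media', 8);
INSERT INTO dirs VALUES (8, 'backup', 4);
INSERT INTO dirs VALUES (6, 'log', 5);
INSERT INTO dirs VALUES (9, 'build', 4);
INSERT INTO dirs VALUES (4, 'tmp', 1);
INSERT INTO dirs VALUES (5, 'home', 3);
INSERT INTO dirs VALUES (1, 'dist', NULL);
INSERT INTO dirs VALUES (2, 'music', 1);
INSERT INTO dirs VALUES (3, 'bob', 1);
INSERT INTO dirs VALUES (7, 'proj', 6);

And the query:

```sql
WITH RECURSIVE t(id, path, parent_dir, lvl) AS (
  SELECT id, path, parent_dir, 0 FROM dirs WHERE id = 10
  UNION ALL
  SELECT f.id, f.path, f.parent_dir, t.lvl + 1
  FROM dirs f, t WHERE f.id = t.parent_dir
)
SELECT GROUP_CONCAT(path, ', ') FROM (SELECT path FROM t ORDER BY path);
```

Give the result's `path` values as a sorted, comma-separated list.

backup, dist, media, tmp

Base: id=10 (media), parent_dir=8, lvl 0.
Iteration 1: join on id=8 -> backup (id 8, parent_dir=4, lvl 1).
Iteration 2: join on id=4 -> tmp (id 4, parent_dir=1, lvl 2).
Iteration 3: join on id=1 -> dist (id 1, parent_dir=NULL, lvl 3).
Iteration 4: parent_dir is NULL; no match; recursion stops.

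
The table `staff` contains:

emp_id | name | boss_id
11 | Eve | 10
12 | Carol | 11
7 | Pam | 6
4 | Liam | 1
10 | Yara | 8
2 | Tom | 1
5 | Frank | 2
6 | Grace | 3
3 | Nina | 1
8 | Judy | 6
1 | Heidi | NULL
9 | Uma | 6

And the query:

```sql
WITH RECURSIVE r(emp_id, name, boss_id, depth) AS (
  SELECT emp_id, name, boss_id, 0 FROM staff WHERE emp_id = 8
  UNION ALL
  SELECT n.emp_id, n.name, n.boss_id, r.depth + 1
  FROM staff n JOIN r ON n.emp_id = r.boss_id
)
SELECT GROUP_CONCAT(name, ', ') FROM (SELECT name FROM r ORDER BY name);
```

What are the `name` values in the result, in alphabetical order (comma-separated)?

Base: emp_id=8 (Judy), boss_id=6, depth 0.
Iteration 1: join on emp_id=6 -> Grace (id 6, boss_id=3, depth 1).
Iteration 2: join on emp_id=3 -> Nina (id 3, boss_id=1, depth 2).
Iteration 3: join on emp_id=1 -> Heidi (id 1, boss_id=NULL, depth 3).
Iteration 4: boss_id is NULL; no match; recursion stops.

Grace, Heidi, Judy, Nina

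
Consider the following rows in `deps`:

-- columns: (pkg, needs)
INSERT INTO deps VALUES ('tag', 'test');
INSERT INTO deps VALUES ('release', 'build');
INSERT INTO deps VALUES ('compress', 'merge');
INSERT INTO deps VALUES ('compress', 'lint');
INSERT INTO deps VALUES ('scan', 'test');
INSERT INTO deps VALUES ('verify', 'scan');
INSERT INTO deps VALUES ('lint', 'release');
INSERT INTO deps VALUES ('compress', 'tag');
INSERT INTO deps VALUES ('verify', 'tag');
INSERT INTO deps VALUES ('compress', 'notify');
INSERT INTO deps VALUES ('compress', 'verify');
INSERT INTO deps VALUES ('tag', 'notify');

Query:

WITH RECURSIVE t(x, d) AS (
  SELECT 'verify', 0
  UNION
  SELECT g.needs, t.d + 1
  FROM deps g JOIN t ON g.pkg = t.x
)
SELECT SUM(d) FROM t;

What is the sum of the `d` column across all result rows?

Base: (verify, d=0).
Iteration 1: edges from {verify} -> (scan, d=1), (tag, d=1).
Iteration 2: edges from {scan,tag} -> (notify, d=2), (test, d=2). [UNION drops 1 duplicate row(s)]
Iteration 3: no outgoing edges from {notify,test}; recursion stops.
SUM(d) = 0 + 1 + 1 + 2 + 2 = 6.

6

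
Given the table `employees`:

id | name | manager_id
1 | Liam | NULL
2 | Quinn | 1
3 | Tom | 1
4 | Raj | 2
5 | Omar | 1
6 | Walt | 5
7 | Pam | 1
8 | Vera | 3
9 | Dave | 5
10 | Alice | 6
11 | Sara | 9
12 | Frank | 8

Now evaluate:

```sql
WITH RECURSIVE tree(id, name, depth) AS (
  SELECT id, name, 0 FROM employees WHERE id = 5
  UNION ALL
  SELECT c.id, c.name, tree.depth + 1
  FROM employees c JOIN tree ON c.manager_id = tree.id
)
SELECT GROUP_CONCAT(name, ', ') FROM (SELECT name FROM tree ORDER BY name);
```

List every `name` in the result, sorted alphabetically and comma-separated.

Alice, Dave, Omar, Sara, Walt

Base: id=5 (Omar) at depth 0.
Iteration 1: rows with manager_id in {5} -> Walt (id 6, depth 1), Dave (id 9, depth 1).
Iteration 2: rows with manager_id in {6,9} -> Alice (id 10, depth 2), Sara (id 11, depth 2).
Iteration 3: no rows with manager_id in {10,11}; recursion stops.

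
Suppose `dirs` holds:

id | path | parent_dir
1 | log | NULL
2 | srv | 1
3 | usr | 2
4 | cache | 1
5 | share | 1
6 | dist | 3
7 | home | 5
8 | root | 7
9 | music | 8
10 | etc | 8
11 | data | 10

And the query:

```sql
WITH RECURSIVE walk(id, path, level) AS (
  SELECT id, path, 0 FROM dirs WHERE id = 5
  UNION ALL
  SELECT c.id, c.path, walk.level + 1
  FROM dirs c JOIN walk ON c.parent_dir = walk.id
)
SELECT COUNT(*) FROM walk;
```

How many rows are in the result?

6

Base: id=5 (share) at level 0.
Iteration 1: rows with parent_dir in {5} -> home (id 7, level 1).
Iteration 2: rows with parent_dir in {7} -> root (id 8, level 2).
Iteration 3: rows with parent_dir in {8} -> music (id 9, level 3), etc (id 10, level 3).
Iteration 4: rows with parent_dir in {9,10} -> data (id 11, level 4).
Iteration 5: no rows with parent_dir in {11}; recursion stops.
Total rows emitted: 6.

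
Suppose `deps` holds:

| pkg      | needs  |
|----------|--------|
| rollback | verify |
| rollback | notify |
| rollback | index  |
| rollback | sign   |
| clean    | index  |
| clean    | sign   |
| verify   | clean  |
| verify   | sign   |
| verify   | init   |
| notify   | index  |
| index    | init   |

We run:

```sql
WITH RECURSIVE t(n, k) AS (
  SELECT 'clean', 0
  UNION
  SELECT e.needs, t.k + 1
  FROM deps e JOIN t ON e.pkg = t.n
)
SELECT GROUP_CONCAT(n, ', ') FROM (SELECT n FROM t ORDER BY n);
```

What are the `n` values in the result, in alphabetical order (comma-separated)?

Base: (clean, k=0).
Iteration 1: edges from {clean} -> (index, k=1), (sign, k=1).
Iteration 2: edges from {index,sign} -> (init, k=2).
Iteration 3: no outgoing edges from {init}; recursion stops.

clean, index, init, sign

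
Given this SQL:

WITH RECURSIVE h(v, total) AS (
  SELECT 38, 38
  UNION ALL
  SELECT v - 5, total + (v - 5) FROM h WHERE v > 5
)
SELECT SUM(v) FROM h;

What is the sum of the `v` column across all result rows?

Base: v=38, total=38.
Iteration 1: 38 > 5 holds -> v = 38 - 5 = 33, total = 38 + 33 = 71.
Iteration 2: 33 > 5 holds -> v = 33 - 5 = 28, total = 71 + 28 = 99.
Iteration 3: 28 > 5 holds -> v = 28 - 5 = 23, total = 99 + 23 = 122.
Iteration 4: 23 > 5 holds -> v = 23 - 5 = 18, total = 122 + 18 = 140.
Iteration 5: 18 > 5 holds -> v = 18 - 5 = 13, total = 140 + 13 = 153.
Iteration 6: 13 > 5 holds -> v = 13 - 5 = 8, total = 153 + 8 = 161.
Iteration 7: 8 > 5 holds -> v = 8 - 5 = 3, total = 161 + 3 = 164.
Iteration 8: 3 > 5 fails; recursion stops.
SUM(v) = 38 + 33 + 28 + 23 + 18 + 13 + 8 + 3 = 164.

164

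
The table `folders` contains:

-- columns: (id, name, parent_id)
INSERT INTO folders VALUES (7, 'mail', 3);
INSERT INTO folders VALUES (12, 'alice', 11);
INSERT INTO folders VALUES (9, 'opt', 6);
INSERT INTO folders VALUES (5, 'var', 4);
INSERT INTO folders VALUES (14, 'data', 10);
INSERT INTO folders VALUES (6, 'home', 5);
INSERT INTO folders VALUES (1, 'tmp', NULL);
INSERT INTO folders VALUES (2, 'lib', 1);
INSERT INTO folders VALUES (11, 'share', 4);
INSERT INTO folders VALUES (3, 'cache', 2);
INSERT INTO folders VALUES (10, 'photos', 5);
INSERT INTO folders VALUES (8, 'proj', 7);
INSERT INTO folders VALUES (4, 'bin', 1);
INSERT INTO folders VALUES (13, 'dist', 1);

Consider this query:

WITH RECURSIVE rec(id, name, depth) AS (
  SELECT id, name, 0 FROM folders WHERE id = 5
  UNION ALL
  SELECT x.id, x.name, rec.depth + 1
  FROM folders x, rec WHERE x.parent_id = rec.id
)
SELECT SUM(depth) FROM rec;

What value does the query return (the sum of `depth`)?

Base: id=5 (var) at depth 0.
Iteration 1: rows with parent_id in {5} -> home (id 6, depth 1), photos (id 10, depth 1).
Iteration 2: rows with parent_id in {6,10} -> opt (id 9, depth 2), data (id 14, depth 2).
Iteration 3: no rows with parent_id in {9,14}; recursion stops.
SUM(depth) = 0 + 1 + 1 + 2 + 2 = 6.

6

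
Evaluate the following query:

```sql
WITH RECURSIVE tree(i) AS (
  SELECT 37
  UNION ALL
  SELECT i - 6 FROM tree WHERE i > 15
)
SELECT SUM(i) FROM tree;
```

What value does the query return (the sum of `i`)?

Base: i=37.
Iteration 1: 37 > 15 holds -> i = 37 - 6 = 31.
Iteration 2: 31 > 15 holds -> i = 31 - 6 = 25.
Iteration 3: 25 > 15 holds -> i = 25 - 6 = 19.
Iteration 4: 19 > 15 holds -> i = 19 - 6 = 13.
Iteration 5: 13 > 15 fails; recursion stops.
SUM(i) = 37 + 31 + 25 + 19 + 13 = 125.

125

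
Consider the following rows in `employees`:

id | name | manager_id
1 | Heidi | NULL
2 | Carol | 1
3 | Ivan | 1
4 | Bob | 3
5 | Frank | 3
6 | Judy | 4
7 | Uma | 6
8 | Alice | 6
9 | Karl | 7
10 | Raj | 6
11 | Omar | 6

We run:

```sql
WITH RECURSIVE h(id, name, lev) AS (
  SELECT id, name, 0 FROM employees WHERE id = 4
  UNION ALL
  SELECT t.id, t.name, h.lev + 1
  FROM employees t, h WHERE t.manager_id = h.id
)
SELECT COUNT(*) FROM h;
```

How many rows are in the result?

Base: id=4 (Bob) at lev 0.
Iteration 1: rows with manager_id in {4} -> Judy (id 6, lev 1).
Iteration 2: rows with manager_id in {6} -> Uma (id 7, lev 2), Alice (id 8, lev 2), Raj (id 10, lev 2), Omar (id 11, lev 2).
Iteration 3: rows with manager_id in {7,8,10,11} -> Karl (id 9, lev 3).
Iteration 4: no rows with manager_id in {9}; recursion stops.
Total rows emitted: 7.

7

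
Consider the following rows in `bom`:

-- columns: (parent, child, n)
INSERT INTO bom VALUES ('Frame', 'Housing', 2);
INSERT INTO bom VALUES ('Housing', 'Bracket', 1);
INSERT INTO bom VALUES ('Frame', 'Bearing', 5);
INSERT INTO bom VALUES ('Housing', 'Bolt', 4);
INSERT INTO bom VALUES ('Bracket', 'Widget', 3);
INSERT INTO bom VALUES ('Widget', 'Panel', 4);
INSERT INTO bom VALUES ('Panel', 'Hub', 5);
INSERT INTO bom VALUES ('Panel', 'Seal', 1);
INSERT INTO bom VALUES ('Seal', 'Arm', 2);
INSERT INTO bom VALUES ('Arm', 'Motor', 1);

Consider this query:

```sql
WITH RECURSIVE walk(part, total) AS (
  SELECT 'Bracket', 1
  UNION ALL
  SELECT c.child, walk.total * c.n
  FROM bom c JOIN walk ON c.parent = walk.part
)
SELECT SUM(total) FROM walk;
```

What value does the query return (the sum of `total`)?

Base: (Bracket, total=1).
Iteration 1: components of {Bracket} -> Widget = 1*3 = 3.
Iteration 2: components of {Widget} -> Panel = 3*4 = 12.
Iteration 3: components of {Panel} -> Hub = 12*5 = 60, Seal = 12*1 = 12.
Iteration 4: components of {Hub,Seal} -> Arm = 12*2 = 24.
Iteration 5: components of {Arm} -> Motor = 24*1 = 24.
Iteration 6: no further components; recursion stops.
SUM(total) = 1 + 3 + 12 + 60 + 12 + 24 + 24 = 136.

136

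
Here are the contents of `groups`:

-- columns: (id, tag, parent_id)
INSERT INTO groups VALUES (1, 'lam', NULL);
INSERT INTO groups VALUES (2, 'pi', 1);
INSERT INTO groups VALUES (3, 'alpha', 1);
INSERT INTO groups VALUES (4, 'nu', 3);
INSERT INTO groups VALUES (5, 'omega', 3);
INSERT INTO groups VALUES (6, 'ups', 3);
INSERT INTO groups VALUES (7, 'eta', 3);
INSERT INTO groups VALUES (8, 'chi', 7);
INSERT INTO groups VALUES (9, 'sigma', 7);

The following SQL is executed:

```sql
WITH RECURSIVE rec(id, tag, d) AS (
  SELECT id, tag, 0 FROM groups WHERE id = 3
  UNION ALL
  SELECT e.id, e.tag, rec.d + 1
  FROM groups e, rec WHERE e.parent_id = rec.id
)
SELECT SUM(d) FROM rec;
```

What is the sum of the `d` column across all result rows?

Base: id=3 (alpha) at d 0.
Iteration 1: rows with parent_id in {3} -> nu (id 4, d 1), omega (id 5, d 1), ups (id 6, d 1), eta (id 7, d 1).
Iteration 2: rows with parent_id in {4,5,6,7} -> chi (id 8, d 2), sigma (id 9, d 2).
Iteration 3: no rows with parent_id in {8,9}; recursion stops.
SUM(d) = 0 + 1 + 1 + 1 + 1 + 2 + 2 = 8.

8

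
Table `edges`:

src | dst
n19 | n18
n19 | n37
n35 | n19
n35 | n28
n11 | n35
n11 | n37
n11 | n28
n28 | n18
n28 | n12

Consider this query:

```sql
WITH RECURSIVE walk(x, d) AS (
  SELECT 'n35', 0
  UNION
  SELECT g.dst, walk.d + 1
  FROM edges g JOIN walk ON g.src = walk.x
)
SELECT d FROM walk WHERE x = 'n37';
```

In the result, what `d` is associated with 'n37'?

2

Base: (n35, d=0).
Iteration 1: edges from {n35} -> (n19, d=1), (n28, d=1).
Iteration 2: edges from {n19,n28} -> (n12, d=2), (n18, d=2), (n37, d=2). [UNION drops 1 duplicate row(s)]
Iteration 3: no outgoing edges from {n12,n18,n37}; recursion stops.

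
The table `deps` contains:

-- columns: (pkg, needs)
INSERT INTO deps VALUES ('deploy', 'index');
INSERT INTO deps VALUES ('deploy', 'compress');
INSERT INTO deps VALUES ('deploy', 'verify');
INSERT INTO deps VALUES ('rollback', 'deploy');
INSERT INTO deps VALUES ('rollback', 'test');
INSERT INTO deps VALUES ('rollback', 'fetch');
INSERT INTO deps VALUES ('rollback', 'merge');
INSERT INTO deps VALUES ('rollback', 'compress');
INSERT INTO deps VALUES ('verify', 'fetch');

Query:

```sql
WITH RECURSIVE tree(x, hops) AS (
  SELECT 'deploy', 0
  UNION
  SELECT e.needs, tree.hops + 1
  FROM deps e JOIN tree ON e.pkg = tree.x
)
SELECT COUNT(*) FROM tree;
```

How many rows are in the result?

5

Base: (deploy, hops=0).
Iteration 1: edges from {deploy} -> (compress, hops=1), (index, hops=1), (verify, hops=1).
Iteration 2: edges from {compress,index,verify} -> (fetch, hops=2).
Iteration 3: no outgoing edges from {fetch}; recursion stops.
Total rows emitted: 5.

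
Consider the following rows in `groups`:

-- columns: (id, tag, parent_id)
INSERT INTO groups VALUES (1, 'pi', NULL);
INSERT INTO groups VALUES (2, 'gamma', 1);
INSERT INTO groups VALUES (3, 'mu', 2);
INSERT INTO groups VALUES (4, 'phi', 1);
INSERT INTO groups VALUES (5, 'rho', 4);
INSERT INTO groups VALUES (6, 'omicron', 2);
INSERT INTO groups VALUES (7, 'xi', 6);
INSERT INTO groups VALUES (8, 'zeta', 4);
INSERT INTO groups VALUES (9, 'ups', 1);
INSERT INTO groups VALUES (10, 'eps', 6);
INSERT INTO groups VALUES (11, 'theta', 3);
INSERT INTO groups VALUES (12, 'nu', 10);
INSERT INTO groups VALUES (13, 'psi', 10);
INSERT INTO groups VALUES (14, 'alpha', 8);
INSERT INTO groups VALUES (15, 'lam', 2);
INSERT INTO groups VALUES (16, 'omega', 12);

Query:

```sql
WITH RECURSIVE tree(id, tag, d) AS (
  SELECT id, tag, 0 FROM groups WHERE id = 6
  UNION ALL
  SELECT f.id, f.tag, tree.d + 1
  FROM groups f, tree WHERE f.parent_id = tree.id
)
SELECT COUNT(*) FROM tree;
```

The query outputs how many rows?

6

Base: id=6 (omicron) at d 0.
Iteration 1: rows with parent_id in {6} -> xi (id 7, d 1), eps (id 10, d 1).
Iteration 2: rows with parent_id in {7,10} -> nu (id 12, d 2), psi (id 13, d 2).
Iteration 3: rows with parent_id in {12,13} -> omega (id 16, d 3).
Iteration 4: no rows with parent_id in {16}; recursion stops.
Total rows emitted: 6.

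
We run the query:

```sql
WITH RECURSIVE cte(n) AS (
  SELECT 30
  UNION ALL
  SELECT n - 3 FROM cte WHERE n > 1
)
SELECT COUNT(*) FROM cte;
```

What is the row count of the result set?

11

Base: n=30.
Iteration 1: 30 > 1 holds -> n = 30 - 3 = 27.
Iteration 2: 27 > 1 holds -> n = 27 - 3 = 24.
Iteration 3: 24 > 1 holds -> n = 24 - 3 = 21.
Iteration 4: 21 > 1 holds -> n = 21 - 3 = 18.
Iteration 5: 18 > 1 holds -> n = 18 - 3 = 15.
Iteration 6: 15 > 1 holds -> n = 15 - 3 = 12.
Iteration 7: 12 > 1 holds -> n = 12 - 3 = 9.
Iteration 8: 9 > 1 holds -> n = 9 - 3 = 6.
Iteration 9: 6 > 1 holds -> n = 6 - 3 = 3.
Iteration 10: 3 > 1 holds -> n = 3 - 3 = 0.
Iteration 11: 0 > 1 fails; recursion stops.
Total rows emitted: 11.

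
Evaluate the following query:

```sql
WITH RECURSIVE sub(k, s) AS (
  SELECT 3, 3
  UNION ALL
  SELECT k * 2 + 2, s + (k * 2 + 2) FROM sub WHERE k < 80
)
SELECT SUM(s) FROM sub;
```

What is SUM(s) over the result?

Base: k=3, s=3.
Iteration 1: 3 < 80 holds -> k = 3 * 2 + 2 = 8, s = 3 + 8 = 11.
Iteration 2: 8 < 80 holds -> k = 8 * 2 + 2 = 18, s = 11 + 18 = 29.
Iteration 3: 18 < 80 holds -> k = 18 * 2 + 2 = 38, s = 29 + 38 = 67.
Iteration 4: 38 < 80 holds -> k = 38 * 2 + 2 = 78, s = 67 + 78 = 145.
Iteration 5: 78 < 80 holds -> k = 78 * 2 + 2 = 158, s = 145 + 158 = 303.
Iteration 6: 158 < 80 fails; recursion stops.
SUM(s) = 3 + 11 + 29 + 67 + 145 + 303 = 558.

558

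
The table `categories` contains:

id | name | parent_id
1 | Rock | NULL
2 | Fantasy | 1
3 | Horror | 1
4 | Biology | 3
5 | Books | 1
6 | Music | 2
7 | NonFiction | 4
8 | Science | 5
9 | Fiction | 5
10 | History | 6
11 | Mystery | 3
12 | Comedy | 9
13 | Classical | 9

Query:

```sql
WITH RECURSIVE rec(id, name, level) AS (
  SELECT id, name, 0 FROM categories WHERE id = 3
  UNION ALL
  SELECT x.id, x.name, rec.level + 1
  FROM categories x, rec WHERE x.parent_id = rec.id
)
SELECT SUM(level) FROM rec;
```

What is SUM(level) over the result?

4

Base: id=3 (Horror) at level 0.
Iteration 1: rows with parent_id in {3} -> Biology (id 4, level 1), Mystery (id 11, level 1).
Iteration 2: rows with parent_id in {4,11} -> NonFiction (id 7, level 2).
Iteration 3: no rows with parent_id in {7}; recursion stops.
SUM(level) = 0 + 1 + 1 + 2 = 4.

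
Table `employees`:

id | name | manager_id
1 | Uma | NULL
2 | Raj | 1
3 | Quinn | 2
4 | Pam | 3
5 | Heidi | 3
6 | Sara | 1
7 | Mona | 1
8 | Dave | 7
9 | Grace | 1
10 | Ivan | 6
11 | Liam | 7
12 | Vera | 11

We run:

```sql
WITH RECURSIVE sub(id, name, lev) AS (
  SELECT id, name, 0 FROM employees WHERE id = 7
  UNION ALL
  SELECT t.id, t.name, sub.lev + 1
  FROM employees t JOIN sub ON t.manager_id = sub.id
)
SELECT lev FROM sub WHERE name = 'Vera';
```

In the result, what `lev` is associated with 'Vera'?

Base: id=7 (Mona) at lev 0.
Iteration 1: rows with manager_id in {7} -> Dave (id 8, lev 1), Liam (id 11, lev 1).
Iteration 2: rows with manager_id in {8,11} -> Vera (id 12, lev 2).
Iteration 3: no rows with manager_id in {12}; recursion stops.

2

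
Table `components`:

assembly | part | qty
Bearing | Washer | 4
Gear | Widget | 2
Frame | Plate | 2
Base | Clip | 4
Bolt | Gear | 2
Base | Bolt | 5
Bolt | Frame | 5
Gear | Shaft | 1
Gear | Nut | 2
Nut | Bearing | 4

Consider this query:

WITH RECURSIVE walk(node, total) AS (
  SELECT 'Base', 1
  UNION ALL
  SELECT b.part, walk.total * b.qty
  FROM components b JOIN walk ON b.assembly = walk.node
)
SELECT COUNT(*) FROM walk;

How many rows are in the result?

Base: (Base, total=1).
Iteration 1: components of {Base} -> Bolt = 1*5 = 5, Clip = 1*4 = 4.
Iteration 2: components of {Bolt,Clip} -> Frame = 5*5 = 25, Gear = 5*2 = 10.
Iteration 3: components of {Frame,Gear} -> Nut = 10*2 = 20, Plate = 25*2 = 50, Shaft = 10*1 = 10, Widget = 10*2 = 20.
Iteration 4: components of {Nut,Plate,Shaft,Widget} -> Bearing = 20*4 = 80.
Iteration 5: components of {Bearing} -> Washer = 80*4 = 320.
Iteration 6: no further components; recursion stops.
Total rows emitted: 11.

11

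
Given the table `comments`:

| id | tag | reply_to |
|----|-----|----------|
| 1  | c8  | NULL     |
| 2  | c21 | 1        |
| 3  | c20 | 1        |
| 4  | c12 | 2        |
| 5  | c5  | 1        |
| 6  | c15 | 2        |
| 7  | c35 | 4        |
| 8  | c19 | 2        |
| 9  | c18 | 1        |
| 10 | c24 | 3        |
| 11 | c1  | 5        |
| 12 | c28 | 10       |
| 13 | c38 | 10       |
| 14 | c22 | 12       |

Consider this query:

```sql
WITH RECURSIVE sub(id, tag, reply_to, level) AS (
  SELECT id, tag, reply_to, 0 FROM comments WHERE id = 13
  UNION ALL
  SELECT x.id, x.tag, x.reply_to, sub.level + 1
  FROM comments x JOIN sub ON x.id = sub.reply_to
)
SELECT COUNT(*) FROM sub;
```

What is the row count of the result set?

Base: id=13 (c38), reply_to=10, level 0.
Iteration 1: join on id=10 -> c24 (id 10, reply_to=3, level 1).
Iteration 2: join on id=3 -> c20 (id 3, reply_to=1, level 2).
Iteration 3: join on id=1 -> c8 (id 1, reply_to=NULL, level 3).
Iteration 4: reply_to is NULL; no match; recursion stops.
Total rows emitted: 4.

4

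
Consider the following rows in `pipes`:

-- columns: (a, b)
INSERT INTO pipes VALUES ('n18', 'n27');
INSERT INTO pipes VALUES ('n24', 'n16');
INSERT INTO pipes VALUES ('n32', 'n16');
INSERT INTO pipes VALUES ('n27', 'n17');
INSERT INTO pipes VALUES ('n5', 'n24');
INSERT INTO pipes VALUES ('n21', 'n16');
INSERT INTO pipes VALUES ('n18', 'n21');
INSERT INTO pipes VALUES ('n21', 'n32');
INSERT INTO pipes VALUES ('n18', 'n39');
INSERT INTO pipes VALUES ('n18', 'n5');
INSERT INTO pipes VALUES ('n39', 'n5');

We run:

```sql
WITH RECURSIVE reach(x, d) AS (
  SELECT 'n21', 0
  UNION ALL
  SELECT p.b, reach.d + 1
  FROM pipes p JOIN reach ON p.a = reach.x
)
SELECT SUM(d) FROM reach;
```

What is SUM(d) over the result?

4

Base: (n21, d=0).
Iteration 1: edges from {n21} -> (n16, d=1), (n32, d=1).
Iteration 2: edges from {n16,n32} -> (n16, d=2).
Iteration 3: no outgoing edges from {n16}; recursion stops.
SUM(d) = 0 + 1 + 1 + 2 = 4.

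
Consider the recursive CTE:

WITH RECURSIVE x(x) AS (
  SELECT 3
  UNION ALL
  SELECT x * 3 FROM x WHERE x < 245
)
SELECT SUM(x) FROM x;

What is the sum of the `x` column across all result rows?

1092

Base: x=3.
Iteration 1: 3 < 245 holds -> x = 3 * 3 = 9.
Iteration 2: 9 < 245 holds -> x = 9 * 3 = 27.
Iteration 3: 27 < 245 holds -> x = 27 * 3 = 81.
Iteration 4: 81 < 245 holds -> x = 81 * 3 = 243.
Iteration 5: 243 < 245 holds -> x = 243 * 3 = 729.
Iteration 6: 729 < 245 fails; recursion stops.
SUM(x) = 3 + 9 + 27 + 81 + 243 + 729 = 1092.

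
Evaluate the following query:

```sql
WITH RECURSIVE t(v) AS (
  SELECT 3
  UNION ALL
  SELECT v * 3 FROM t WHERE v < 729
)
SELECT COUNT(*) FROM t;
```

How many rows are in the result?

Base: v=3.
Iteration 1: 3 < 729 holds -> v = 3 * 3 = 9.
Iteration 2: 9 < 729 holds -> v = 9 * 3 = 27.
Iteration 3: 27 < 729 holds -> v = 27 * 3 = 81.
Iteration 4: 81 < 729 holds -> v = 81 * 3 = 243.
Iteration 5: 243 < 729 holds -> v = 243 * 3 = 729.
Iteration 6: 729 < 729 fails; recursion stops.
Total rows emitted: 6.

6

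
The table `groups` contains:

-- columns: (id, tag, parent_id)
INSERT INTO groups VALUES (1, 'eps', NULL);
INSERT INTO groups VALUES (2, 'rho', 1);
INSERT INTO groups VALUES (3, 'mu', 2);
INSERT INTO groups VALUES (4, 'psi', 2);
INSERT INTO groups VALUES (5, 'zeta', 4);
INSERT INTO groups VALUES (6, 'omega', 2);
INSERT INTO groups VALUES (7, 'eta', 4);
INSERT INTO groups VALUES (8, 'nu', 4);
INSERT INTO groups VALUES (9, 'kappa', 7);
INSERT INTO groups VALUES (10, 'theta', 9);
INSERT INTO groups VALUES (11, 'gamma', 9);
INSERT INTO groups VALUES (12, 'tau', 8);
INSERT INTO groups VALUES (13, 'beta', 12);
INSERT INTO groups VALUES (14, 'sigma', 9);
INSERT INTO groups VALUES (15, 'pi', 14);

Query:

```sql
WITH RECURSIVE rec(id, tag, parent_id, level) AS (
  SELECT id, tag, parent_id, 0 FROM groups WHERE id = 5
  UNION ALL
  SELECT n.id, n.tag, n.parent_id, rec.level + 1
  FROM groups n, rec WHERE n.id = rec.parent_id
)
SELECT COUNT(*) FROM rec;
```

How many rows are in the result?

Base: id=5 (zeta), parent_id=4, level 0.
Iteration 1: join on id=4 -> psi (id 4, parent_id=2, level 1).
Iteration 2: join on id=2 -> rho (id 2, parent_id=1, level 2).
Iteration 3: join on id=1 -> eps (id 1, parent_id=NULL, level 3).
Iteration 4: parent_id is NULL; no match; recursion stops.
Total rows emitted: 4.

4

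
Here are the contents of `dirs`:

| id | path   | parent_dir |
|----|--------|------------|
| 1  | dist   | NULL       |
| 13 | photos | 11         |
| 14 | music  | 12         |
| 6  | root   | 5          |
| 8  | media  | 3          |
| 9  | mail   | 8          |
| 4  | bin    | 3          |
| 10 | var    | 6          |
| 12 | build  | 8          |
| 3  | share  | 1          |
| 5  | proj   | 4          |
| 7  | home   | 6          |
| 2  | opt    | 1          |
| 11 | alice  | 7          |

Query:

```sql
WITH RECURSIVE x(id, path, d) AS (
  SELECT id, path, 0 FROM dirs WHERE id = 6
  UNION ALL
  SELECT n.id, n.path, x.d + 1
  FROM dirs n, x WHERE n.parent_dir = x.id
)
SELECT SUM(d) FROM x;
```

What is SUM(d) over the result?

7

Base: id=6 (root) at d 0.
Iteration 1: rows with parent_dir in {6} -> home (id 7, d 1), var (id 10, d 1).
Iteration 2: rows with parent_dir in {7,10} -> alice (id 11, d 2).
Iteration 3: rows with parent_dir in {11} -> photos (id 13, d 3).
Iteration 4: no rows with parent_dir in {13}; recursion stops.
SUM(d) = 0 + 1 + 1 + 2 + 3 = 7.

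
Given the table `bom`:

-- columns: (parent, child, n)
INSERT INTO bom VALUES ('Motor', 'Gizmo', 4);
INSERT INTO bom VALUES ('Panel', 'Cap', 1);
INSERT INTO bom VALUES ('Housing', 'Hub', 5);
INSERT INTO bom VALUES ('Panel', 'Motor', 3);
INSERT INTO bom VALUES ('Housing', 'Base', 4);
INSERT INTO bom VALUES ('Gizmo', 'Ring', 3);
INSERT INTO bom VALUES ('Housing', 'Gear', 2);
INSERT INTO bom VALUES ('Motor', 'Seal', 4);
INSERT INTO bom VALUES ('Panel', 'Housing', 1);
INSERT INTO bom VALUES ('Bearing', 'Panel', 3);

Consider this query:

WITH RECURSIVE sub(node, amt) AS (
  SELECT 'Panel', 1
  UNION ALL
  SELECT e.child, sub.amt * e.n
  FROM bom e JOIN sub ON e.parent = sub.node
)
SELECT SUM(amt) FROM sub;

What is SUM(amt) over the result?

Base: (Panel, amt=1).
Iteration 1: components of {Panel} -> Cap = 1*1 = 1, Housing = 1*1 = 1, Motor = 1*3 = 3.
Iteration 2: components of {Cap,Housing,Motor} -> Base = 1*4 = 4, Gear = 1*2 = 2, Gizmo = 3*4 = 12, Hub = 1*5 = 5, Seal = 3*4 = 12.
Iteration 3: components of {Base,Gear,Gizmo,Hub,Seal} -> Ring = 12*3 = 36.
Iteration 4: no further components; recursion stops.
SUM(amt) = 1 + 1 + 1 + 3 + 2 + 5 + 4 + 12 + 12 + 36 = 77.

77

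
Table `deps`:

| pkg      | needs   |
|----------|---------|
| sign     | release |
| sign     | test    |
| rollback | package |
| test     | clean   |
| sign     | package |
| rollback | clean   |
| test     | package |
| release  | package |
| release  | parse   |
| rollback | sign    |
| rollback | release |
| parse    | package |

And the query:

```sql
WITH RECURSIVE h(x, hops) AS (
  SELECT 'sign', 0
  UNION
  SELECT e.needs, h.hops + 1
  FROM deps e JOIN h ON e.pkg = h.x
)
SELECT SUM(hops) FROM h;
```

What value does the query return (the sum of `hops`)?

12

Base: (sign, hops=0).
Iteration 1: edges from {sign} -> (package, hops=1), (release, hops=1), (test, hops=1).
Iteration 2: edges from {package,release,test} -> (clean, hops=2), (package, hops=2), (parse, hops=2). [UNION drops 1 duplicate row(s)]
Iteration 3: edges from {clean,package,parse} -> (package, hops=3).
Iteration 4: no outgoing edges from {package}; recursion stops.
SUM(hops) = 0 + 1 + 1 + 1 + 2 + 2 + 2 + 3 = 12.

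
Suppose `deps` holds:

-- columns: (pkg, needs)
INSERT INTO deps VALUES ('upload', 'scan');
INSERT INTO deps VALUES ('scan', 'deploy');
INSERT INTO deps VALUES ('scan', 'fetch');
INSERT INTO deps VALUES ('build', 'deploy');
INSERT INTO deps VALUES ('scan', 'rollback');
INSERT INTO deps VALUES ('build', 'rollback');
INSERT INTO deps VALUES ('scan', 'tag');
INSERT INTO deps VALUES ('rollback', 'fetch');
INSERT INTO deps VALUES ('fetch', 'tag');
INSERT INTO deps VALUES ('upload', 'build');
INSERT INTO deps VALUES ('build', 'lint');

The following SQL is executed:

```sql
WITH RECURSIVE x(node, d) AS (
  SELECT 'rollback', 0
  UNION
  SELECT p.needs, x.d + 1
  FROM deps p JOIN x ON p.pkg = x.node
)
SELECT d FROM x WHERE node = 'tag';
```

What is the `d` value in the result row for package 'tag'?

Base: (rollback, d=0).
Iteration 1: edges from {rollback} -> (fetch, d=1).
Iteration 2: edges from {fetch} -> (tag, d=2).
Iteration 3: no outgoing edges from {tag}; recursion stops.

2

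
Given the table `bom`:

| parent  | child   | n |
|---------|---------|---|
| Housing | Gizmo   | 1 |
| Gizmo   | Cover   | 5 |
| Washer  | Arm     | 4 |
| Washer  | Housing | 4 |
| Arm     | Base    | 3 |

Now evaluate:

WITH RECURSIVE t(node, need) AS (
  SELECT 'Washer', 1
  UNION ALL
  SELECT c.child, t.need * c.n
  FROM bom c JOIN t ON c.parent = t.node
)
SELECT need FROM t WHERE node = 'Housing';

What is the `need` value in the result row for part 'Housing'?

4

Base: (Washer, need=1).
Iteration 1: components of {Washer} -> Arm = 1*4 = 4, Housing = 1*4 = 4.
Iteration 2: components of {Arm,Housing} -> Base = 4*3 = 12, Gizmo = 4*1 = 4.
Iteration 3: components of {Base,Gizmo} -> Cover = 4*5 = 20.
Iteration 4: no further components; recursion stops.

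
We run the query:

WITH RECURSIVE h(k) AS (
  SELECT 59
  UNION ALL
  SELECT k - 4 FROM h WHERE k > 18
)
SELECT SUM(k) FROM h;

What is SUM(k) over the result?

444

Base: k=59.
Iteration 1: 59 > 18 holds -> k = 59 - 4 = 55.
Iteration 2: 55 > 18 holds -> k = 55 - 4 = 51.
Iteration 3: 51 > 18 holds -> k = 51 - 4 = 47.
Iteration 4: 47 > 18 holds -> k = 47 - 4 = 43.
Iteration 5: 43 > 18 holds -> k = 43 - 4 = 39.
Iteration 6: 39 > 18 holds -> k = 39 - 4 = 35.
Iteration 7: 35 > 18 holds -> k = 35 - 4 = 31.
Iteration 8: 31 > 18 holds -> k = 31 - 4 = 27.
Iteration 9: 27 > 18 holds -> k = 27 - 4 = 23.
Iteration 10: 23 > 18 holds -> k = 23 - 4 = 19.
Iteration 11: 19 > 18 holds -> k = 19 - 4 = 15.
Iteration 12: 15 > 18 fails; recursion stops.
SUM(k) = 59 + 55 + 51 + 47 + 43 + 39 + 35 + 31 + 27 + 23 + 19 + 15 = 444.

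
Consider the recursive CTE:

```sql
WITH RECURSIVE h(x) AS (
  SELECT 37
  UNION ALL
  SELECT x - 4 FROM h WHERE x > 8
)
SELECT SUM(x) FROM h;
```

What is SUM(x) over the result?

189

Base: x=37.
Iteration 1: 37 > 8 holds -> x = 37 - 4 = 33.
Iteration 2: 33 > 8 holds -> x = 33 - 4 = 29.
Iteration 3: 29 > 8 holds -> x = 29 - 4 = 25.
Iteration 4: 25 > 8 holds -> x = 25 - 4 = 21.
Iteration 5: 21 > 8 holds -> x = 21 - 4 = 17.
Iteration 6: 17 > 8 holds -> x = 17 - 4 = 13.
Iteration 7: 13 > 8 holds -> x = 13 - 4 = 9.
Iteration 8: 9 > 8 holds -> x = 9 - 4 = 5.
Iteration 9: 5 > 8 fails; recursion stops.
SUM(x) = 37 + 33 + 29 + 25 + 21 + 17 + 13 + 9 + 5 = 189.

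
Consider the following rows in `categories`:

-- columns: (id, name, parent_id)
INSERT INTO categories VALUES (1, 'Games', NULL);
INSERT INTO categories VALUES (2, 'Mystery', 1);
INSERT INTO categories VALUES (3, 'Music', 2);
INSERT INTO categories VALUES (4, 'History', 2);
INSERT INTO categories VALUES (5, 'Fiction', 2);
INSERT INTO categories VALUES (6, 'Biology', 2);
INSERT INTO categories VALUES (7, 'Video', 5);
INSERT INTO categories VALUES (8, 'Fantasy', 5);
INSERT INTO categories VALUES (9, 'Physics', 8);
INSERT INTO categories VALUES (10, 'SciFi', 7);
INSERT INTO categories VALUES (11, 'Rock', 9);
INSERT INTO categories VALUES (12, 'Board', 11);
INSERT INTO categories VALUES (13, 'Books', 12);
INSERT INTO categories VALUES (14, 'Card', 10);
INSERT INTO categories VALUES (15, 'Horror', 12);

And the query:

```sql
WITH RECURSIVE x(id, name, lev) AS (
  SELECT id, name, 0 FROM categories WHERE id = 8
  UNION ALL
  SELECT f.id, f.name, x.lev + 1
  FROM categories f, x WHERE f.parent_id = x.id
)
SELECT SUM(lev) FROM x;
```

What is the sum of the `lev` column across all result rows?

14

Base: id=8 (Fantasy) at lev 0.
Iteration 1: rows with parent_id in {8} -> Physics (id 9, lev 1).
Iteration 2: rows with parent_id in {9} -> Rock (id 11, lev 2).
Iteration 3: rows with parent_id in {11} -> Board (id 12, lev 3).
Iteration 4: rows with parent_id in {12} -> Books (id 13, lev 4), Horror (id 15, lev 4).
Iteration 5: no rows with parent_id in {13,15}; recursion stops.
SUM(lev) = 0 + 1 + 2 + 3 + 4 + 4 = 14.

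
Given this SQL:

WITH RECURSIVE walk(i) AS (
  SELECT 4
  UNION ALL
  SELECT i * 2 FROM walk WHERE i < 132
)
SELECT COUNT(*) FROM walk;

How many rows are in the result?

Base: i=4.
Iteration 1: 4 < 132 holds -> i = 4 * 2 = 8.
Iteration 2: 8 < 132 holds -> i = 8 * 2 = 16.
Iteration 3: 16 < 132 holds -> i = 16 * 2 = 32.
Iteration 4: 32 < 132 holds -> i = 32 * 2 = 64.
Iteration 5: 64 < 132 holds -> i = 64 * 2 = 128.
Iteration 6: 128 < 132 holds -> i = 128 * 2 = 256.
Iteration 7: 256 < 132 fails; recursion stops.
Total rows emitted: 7.

7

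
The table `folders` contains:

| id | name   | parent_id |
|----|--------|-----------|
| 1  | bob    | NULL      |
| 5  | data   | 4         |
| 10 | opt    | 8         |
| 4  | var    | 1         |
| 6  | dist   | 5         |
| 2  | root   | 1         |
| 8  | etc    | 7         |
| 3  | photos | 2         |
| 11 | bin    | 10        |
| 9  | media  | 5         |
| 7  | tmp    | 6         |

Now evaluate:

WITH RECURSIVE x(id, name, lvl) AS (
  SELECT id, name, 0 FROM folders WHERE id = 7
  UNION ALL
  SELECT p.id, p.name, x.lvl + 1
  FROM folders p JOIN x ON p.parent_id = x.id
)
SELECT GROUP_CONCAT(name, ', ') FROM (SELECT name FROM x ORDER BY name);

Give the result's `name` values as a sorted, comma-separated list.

Base: id=7 (tmp) at lvl 0.
Iteration 1: rows with parent_id in {7} -> etc (id 8, lvl 1).
Iteration 2: rows with parent_id in {8} -> opt (id 10, lvl 2).
Iteration 3: rows with parent_id in {10} -> bin (id 11, lvl 3).
Iteration 4: no rows with parent_id in {11}; recursion stops.

bin, etc, opt, tmp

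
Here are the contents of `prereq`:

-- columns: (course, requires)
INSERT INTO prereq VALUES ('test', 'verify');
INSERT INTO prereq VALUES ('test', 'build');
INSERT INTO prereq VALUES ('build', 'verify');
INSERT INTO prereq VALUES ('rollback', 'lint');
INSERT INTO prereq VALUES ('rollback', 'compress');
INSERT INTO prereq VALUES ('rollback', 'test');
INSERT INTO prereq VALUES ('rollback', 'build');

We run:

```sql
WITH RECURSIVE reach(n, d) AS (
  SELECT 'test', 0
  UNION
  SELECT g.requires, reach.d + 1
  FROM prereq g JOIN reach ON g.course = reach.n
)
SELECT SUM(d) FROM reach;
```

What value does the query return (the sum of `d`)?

4

Base: (test, d=0).
Iteration 1: edges from {test} -> (build, d=1), (verify, d=1).
Iteration 2: edges from {build,verify} -> (verify, d=2).
Iteration 3: no outgoing edges from {verify}; recursion stops.
SUM(d) = 0 + 1 + 1 + 2 = 4.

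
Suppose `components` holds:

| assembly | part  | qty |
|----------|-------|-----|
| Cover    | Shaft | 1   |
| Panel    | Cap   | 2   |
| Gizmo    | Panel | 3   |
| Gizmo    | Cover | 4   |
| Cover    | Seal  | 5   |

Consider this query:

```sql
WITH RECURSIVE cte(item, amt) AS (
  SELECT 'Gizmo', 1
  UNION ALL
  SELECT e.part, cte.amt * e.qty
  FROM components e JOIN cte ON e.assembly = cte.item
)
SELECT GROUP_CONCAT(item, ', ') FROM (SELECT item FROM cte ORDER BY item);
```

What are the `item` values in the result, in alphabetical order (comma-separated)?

Base: (Gizmo, amt=1).
Iteration 1: components of {Gizmo} -> Cover = 1*4 = 4, Panel = 1*3 = 3.
Iteration 2: components of {Cover,Panel} -> Cap = 3*2 = 6, Seal = 4*5 = 20, Shaft = 4*1 = 4.
Iteration 3: no further components; recursion stops.

Cap, Cover, Gizmo, Panel, Seal, Shaft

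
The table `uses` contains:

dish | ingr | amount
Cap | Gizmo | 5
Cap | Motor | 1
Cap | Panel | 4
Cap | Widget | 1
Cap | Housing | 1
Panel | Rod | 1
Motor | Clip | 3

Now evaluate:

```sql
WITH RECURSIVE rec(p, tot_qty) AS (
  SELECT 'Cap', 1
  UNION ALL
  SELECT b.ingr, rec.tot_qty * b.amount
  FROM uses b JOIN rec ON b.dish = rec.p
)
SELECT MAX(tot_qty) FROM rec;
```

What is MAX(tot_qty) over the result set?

Base: (Cap, tot_qty=1).
Iteration 1: components of {Cap} -> Gizmo = 1*5 = 5, Housing = 1*1 = 1, Motor = 1*1 = 1, Panel = 1*4 = 4, Widget = 1*1 = 1.
Iteration 2: components of {Gizmo,Housing,Motor,Panel,Widget} -> Clip = 1*3 = 3, Rod = 4*1 = 4.
Iteration 3: no further components; recursion stops.
tot_qty values: 1, 5, 1, 4, 1, 1, 3, 4; the maximum is 5.

5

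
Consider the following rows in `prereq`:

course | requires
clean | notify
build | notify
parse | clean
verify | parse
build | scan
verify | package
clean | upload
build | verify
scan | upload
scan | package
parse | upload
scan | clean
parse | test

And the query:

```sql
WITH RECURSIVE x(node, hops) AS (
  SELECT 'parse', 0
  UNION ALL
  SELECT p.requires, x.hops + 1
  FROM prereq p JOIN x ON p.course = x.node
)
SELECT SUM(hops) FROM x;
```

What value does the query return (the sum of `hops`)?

7

Base: (parse, hops=0).
Iteration 1: edges from {parse} -> (clean, hops=1), (test, hops=1), (upload, hops=1).
Iteration 2: edges from {clean,test,upload} -> (notify, hops=2), (upload, hops=2).
Iteration 3: no outgoing edges from {notify,upload}; recursion stops.
SUM(hops) = 0 + 1 + 1 + 1 + 2 + 2 = 7.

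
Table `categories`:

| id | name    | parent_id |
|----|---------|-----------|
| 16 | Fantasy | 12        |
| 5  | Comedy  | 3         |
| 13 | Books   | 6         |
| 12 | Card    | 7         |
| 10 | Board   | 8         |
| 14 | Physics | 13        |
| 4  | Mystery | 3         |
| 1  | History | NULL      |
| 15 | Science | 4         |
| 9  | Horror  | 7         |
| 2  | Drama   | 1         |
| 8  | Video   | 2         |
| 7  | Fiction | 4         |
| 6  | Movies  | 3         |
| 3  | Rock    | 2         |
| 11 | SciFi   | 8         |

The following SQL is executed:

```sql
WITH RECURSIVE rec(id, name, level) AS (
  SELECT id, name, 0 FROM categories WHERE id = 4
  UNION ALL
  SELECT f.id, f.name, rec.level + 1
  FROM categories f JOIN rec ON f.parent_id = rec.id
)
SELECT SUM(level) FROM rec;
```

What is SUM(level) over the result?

Base: id=4 (Mystery) at level 0.
Iteration 1: rows with parent_id in {4} -> Fiction (id 7, level 1), Science (id 15, level 1).
Iteration 2: rows with parent_id in {7,15} -> Horror (id 9, level 2), Card (id 12, level 2).
Iteration 3: rows with parent_id in {9,12} -> Fantasy (id 16, level 3).
Iteration 4: no rows with parent_id in {16}; recursion stops.
SUM(level) = 0 + 1 + 1 + 2 + 2 + 3 = 9.

9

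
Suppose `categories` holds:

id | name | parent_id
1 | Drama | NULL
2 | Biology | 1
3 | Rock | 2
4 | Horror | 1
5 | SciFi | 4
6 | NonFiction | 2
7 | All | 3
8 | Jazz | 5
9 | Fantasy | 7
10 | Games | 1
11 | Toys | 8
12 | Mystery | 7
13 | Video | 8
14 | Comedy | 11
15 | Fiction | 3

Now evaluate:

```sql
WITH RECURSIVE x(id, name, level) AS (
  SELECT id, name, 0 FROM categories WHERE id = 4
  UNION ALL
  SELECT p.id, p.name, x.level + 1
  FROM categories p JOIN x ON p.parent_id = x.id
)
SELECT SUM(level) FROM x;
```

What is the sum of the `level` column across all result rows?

Base: id=4 (Horror) at level 0.
Iteration 1: rows with parent_id in {4} -> SciFi (id 5, level 1).
Iteration 2: rows with parent_id in {5} -> Jazz (id 8, level 2).
Iteration 3: rows with parent_id in {8} -> Toys (id 11, level 3), Video (id 13, level 3).
Iteration 4: rows with parent_id in {11,13} -> Comedy (id 14, level 4).
Iteration 5: no rows with parent_id in {14}; recursion stops.
SUM(level) = 0 + 1 + 2 + 3 + 3 + 4 = 13.

13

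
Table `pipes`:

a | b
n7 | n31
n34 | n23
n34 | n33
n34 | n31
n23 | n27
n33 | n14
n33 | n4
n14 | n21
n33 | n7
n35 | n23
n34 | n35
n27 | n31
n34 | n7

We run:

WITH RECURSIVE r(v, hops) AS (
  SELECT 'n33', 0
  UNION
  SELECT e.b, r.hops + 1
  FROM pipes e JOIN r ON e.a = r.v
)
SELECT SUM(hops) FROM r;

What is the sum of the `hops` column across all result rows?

7

Base: (n33, hops=0).
Iteration 1: edges from {n33} -> (n14, hops=1), (n4, hops=1), (n7, hops=1).
Iteration 2: edges from {n14,n4,n7} -> (n21, hops=2), (n31, hops=2).
Iteration 3: no outgoing edges from {n21,n31}; recursion stops.
SUM(hops) = 0 + 1 + 1 + 1 + 2 + 2 = 7.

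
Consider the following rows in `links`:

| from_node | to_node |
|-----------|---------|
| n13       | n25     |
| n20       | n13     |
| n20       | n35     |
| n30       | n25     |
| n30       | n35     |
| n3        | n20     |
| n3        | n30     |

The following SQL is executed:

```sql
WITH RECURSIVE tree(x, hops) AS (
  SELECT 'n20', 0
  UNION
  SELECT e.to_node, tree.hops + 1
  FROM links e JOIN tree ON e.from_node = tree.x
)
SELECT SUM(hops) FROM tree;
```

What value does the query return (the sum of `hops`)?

Base: (n20, hops=0).
Iteration 1: edges from {n20} -> (n13, hops=1), (n35, hops=1).
Iteration 2: edges from {n13,n35} -> (n25, hops=2).
Iteration 3: no outgoing edges from {n25}; recursion stops.
SUM(hops) = 0 + 1 + 1 + 2 = 4.

4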